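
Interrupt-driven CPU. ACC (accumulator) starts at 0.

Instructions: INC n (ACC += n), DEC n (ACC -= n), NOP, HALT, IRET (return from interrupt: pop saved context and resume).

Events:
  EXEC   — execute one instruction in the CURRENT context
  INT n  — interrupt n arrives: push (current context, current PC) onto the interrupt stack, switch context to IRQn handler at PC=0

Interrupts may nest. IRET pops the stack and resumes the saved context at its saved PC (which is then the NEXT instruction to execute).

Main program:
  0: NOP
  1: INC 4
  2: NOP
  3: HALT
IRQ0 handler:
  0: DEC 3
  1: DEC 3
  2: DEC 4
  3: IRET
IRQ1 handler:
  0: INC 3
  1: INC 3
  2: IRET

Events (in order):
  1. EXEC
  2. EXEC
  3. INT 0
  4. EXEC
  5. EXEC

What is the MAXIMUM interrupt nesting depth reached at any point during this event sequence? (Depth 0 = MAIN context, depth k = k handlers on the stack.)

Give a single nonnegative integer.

Answer: 1

Derivation:
Event 1 (EXEC): [MAIN] PC=0: NOP [depth=0]
Event 2 (EXEC): [MAIN] PC=1: INC 4 -> ACC=4 [depth=0]
Event 3 (INT 0): INT 0 arrives: push (MAIN, PC=2), enter IRQ0 at PC=0 (depth now 1) [depth=1]
Event 4 (EXEC): [IRQ0] PC=0: DEC 3 -> ACC=1 [depth=1]
Event 5 (EXEC): [IRQ0] PC=1: DEC 3 -> ACC=-2 [depth=1]
Max depth observed: 1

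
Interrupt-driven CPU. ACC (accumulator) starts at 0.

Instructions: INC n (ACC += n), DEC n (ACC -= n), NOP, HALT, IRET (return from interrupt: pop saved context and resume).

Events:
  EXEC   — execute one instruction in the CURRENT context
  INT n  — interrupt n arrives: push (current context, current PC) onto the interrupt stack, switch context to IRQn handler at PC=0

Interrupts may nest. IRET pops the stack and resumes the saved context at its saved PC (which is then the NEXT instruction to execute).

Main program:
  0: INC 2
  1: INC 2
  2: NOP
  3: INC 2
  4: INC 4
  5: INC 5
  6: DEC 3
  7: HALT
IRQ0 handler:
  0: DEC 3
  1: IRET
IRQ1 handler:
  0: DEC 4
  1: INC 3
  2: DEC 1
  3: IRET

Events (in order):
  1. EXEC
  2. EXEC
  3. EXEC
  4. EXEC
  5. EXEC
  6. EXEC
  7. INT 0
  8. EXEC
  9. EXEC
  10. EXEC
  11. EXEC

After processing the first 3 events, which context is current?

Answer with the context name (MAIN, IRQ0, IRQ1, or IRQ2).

Event 1 (EXEC): [MAIN] PC=0: INC 2 -> ACC=2
Event 2 (EXEC): [MAIN] PC=1: INC 2 -> ACC=4
Event 3 (EXEC): [MAIN] PC=2: NOP

Answer: MAIN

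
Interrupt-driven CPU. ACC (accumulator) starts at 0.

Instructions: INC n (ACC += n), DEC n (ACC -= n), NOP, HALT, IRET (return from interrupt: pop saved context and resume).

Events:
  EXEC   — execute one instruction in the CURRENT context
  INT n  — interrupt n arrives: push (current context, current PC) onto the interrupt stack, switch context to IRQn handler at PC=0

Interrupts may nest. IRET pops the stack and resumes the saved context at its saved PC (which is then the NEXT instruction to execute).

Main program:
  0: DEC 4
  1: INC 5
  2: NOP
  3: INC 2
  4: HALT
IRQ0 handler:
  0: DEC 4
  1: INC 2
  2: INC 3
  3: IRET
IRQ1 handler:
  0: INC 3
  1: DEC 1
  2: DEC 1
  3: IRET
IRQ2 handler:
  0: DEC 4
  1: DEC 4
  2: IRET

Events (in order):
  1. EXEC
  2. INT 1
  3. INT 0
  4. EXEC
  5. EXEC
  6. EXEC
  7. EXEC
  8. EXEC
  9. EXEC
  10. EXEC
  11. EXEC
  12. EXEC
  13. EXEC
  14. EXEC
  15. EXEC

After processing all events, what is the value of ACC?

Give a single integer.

Event 1 (EXEC): [MAIN] PC=0: DEC 4 -> ACC=-4
Event 2 (INT 1): INT 1 arrives: push (MAIN, PC=1), enter IRQ1 at PC=0 (depth now 1)
Event 3 (INT 0): INT 0 arrives: push (IRQ1, PC=0), enter IRQ0 at PC=0 (depth now 2)
Event 4 (EXEC): [IRQ0] PC=0: DEC 4 -> ACC=-8
Event 5 (EXEC): [IRQ0] PC=1: INC 2 -> ACC=-6
Event 6 (EXEC): [IRQ0] PC=2: INC 3 -> ACC=-3
Event 7 (EXEC): [IRQ0] PC=3: IRET -> resume IRQ1 at PC=0 (depth now 1)
Event 8 (EXEC): [IRQ1] PC=0: INC 3 -> ACC=0
Event 9 (EXEC): [IRQ1] PC=1: DEC 1 -> ACC=-1
Event 10 (EXEC): [IRQ1] PC=2: DEC 1 -> ACC=-2
Event 11 (EXEC): [IRQ1] PC=3: IRET -> resume MAIN at PC=1 (depth now 0)
Event 12 (EXEC): [MAIN] PC=1: INC 5 -> ACC=3
Event 13 (EXEC): [MAIN] PC=2: NOP
Event 14 (EXEC): [MAIN] PC=3: INC 2 -> ACC=5
Event 15 (EXEC): [MAIN] PC=4: HALT

Answer: 5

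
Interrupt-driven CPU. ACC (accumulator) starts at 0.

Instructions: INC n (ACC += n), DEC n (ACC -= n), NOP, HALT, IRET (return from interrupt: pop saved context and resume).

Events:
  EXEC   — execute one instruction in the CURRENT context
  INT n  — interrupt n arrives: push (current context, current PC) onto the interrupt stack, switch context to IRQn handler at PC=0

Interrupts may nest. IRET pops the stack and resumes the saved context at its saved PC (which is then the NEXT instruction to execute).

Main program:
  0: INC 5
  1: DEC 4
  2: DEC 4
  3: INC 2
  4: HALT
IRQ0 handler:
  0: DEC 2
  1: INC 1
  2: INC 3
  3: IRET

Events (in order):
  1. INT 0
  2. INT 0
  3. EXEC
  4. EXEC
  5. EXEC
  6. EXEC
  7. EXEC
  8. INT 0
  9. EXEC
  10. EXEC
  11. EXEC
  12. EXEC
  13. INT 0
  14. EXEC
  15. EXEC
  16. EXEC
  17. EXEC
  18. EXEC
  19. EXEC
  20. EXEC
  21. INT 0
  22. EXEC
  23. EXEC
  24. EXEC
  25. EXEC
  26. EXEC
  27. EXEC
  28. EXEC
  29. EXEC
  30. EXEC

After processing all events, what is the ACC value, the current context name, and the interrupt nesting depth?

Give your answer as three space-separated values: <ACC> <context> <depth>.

Answer: 9 MAIN 0

Derivation:
Event 1 (INT 0): INT 0 arrives: push (MAIN, PC=0), enter IRQ0 at PC=0 (depth now 1)
Event 2 (INT 0): INT 0 arrives: push (IRQ0, PC=0), enter IRQ0 at PC=0 (depth now 2)
Event 3 (EXEC): [IRQ0] PC=0: DEC 2 -> ACC=-2
Event 4 (EXEC): [IRQ0] PC=1: INC 1 -> ACC=-1
Event 5 (EXEC): [IRQ0] PC=2: INC 3 -> ACC=2
Event 6 (EXEC): [IRQ0] PC=3: IRET -> resume IRQ0 at PC=0 (depth now 1)
Event 7 (EXEC): [IRQ0] PC=0: DEC 2 -> ACC=0
Event 8 (INT 0): INT 0 arrives: push (IRQ0, PC=1), enter IRQ0 at PC=0 (depth now 2)
Event 9 (EXEC): [IRQ0] PC=0: DEC 2 -> ACC=-2
Event 10 (EXEC): [IRQ0] PC=1: INC 1 -> ACC=-1
Event 11 (EXEC): [IRQ0] PC=2: INC 3 -> ACC=2
Event 12 (EXEC): [IRQ0] PC=3: IRET -> resume IRQ0 at PC=1 (depth now 1)
Event 13 (INT 0): INT 0 arrives: push (IRQ0, PC=1), enter IRQ0 at PC=0 (depth now 2)
Event 14 (EXEC): [IRQ0] PC=0: DEC 2 -> ACC=0
Event 15 (EXEC): [IRQ0] PC=1: INC 1 -> ACC=1
Event 16 (EXEC): [IRQ0] PC=2: INC 3 -> ACC=4
Event 17 (EXEC): [IRQ0] PC=3: IRET -> resume IRQ0 at PC=1 (depth now 1)
Event 18 (EXEC): [IRQ0] PC=1: INC 1 -> ACC=5
Event 19 (EXEC): [IRQ0] PC=2: INC 3 -> ACC=8
Event 20 (EXEC): [IRQ0] PC=3: IRET -> resume MAIN at PC=0 (depth now 0)
Event 21 (INT 0): INT 0 arrives: push (MAIN, PC=0), enter IRQ0 at PC=0 (depth now 1)
Event 22 (EXEC): [IRQ0] PC=0: DEC 2 -> ACC=6
Event 23 (EXEC): [IRQ0] PC=1: INC 1 -> ACC=7
Event 24 (EXEC): [IRQ0] PC=2: INC 3 -> ACC=10
Event 25 (EXEC): [IRQ0] PC=3: IRET -> resume MAIN at PC=0 (depth now 0)
Event 26 (EXEC): [MAIN] PC=0: INC 5 -> ACC=15
Event 27 (EXEC): [MAIN] PC=1: DEC 4 -> ACC=11
Event 28 (EXEC): [MAIN] PC=2: DEC 4 -> ACC=7
Event 29 (EXEC): [MAIN] PC=3: INC 2 -> ACC=9
Event 30 (EXEC): [MAIN] PC=4: HALT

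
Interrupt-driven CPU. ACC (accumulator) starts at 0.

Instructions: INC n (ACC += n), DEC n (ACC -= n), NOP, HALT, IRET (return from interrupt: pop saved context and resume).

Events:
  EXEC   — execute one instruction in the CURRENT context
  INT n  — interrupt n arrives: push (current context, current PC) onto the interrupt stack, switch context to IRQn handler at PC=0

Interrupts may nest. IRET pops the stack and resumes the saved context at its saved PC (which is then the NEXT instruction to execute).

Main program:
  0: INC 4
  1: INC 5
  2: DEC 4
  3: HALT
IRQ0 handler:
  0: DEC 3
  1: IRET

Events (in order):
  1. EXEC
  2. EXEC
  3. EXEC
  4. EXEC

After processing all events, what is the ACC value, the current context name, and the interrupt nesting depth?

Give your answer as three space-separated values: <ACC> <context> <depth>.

Event 1 (EXEC): [MAIN] PC=0: INC 4 -> ACC=4
Event 2 (EXEC): [MAIN] PC=1: INC 5 -> ACC=9
Event 3 (EXEC): [MAIN] PC=2: DEC 4 -> ACC=5
Event 4 (EXEC): [MAIN] PC=3: HALT

Answer: 5 MAIN 0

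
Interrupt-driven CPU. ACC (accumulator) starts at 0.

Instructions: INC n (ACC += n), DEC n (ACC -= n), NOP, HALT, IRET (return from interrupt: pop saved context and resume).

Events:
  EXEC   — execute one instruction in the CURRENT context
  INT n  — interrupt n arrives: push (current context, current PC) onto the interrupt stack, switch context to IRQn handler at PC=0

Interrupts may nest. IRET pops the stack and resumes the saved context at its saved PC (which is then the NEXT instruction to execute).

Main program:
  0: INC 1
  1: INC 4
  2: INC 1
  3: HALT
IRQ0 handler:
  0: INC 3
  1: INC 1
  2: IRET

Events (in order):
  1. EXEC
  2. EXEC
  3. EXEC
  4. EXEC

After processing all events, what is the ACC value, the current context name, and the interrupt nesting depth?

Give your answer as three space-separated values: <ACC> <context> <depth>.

Answer: 6 MAIN 0

Derivation:
Event 1 (EXEC): [MAIN] PC=0: INC 1 -> ACC=1
Event 2 (EXEC): [MAIN] PC=1: INC 4 -> ACC=5
Event 3 (EXEC): [MAIN] PC=2: INC 1 -> ACC=6
Event 4 (EXEC): [MAIN] PC=3: HALT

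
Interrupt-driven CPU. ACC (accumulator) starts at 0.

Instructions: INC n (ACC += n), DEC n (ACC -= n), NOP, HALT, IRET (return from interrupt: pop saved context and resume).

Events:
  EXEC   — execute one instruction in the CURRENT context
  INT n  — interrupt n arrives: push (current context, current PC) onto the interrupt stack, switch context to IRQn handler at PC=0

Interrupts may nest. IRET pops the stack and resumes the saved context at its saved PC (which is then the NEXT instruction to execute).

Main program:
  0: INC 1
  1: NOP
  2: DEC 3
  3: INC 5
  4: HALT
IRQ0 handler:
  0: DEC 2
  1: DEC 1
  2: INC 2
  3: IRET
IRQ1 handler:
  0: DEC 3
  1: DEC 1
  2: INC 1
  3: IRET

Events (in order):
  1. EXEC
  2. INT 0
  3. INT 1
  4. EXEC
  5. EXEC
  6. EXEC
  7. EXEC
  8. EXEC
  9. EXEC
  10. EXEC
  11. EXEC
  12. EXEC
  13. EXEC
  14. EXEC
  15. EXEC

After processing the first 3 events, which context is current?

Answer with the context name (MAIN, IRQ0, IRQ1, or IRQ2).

Answer: IRQ1

Derivation:
Event 1 (EXEC): [MAIN] PC=0: INC 1 -> ACC=1
Event 2 (INT 0): INT 0 arrives: push (MAIN, PC=1), enter IRQ0 at PC=0 (depth now 1)
Event 3 (INT 1): INT 1 arrives: push (IRQ0, PC=0), enter IRQ1 at PC=0 (depth now 2)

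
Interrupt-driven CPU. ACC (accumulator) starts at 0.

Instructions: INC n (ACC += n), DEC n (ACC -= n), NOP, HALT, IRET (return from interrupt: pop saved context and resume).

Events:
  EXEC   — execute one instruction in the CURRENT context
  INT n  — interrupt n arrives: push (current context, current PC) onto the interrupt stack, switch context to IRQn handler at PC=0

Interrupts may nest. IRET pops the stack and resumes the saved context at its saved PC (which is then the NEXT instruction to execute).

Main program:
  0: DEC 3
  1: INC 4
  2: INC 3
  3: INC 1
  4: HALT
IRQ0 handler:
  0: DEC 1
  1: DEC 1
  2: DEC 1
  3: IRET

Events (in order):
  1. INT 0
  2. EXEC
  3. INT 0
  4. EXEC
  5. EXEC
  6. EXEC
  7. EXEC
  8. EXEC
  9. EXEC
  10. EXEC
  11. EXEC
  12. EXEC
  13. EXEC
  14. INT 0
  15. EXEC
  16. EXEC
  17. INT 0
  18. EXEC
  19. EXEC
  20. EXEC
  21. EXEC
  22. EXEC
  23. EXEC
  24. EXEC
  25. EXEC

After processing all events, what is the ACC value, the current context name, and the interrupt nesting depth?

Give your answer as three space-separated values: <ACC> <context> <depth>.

Answer: -7 MAIN 0

Derivation:
Event 1 (INT 0): INT 0 arrives: push (MAIN, PC=0), enter IRQ0 at PC=0 (depth now 1)
Event 2 (EXEC): [IRQ0] PC=0: DEC 1 -> ACC=-1
Event 3 (INT 0): INT 0 arrives: push (IRQ0, PC=1), enter IRQ0 at PC=0 (depth now 2)
Event 4 (EXEC): [IRQ0] PC=0: DEC 1 -> ACC=-2
Event 5 (EXEC): [IRQ0] PC=1: DEC 1 -> ACC=-3
Event 6 (EXEC): [IRQ0] PC=2: DEC 1 -> ACC=-4
Event 7 (EXEC): [IRQ0] PC=3: IRET -> resume IRQ0 at PC=1 (depth now 1)
Event 8 (EXEC): [IRQ0] PC=1: DEC 1 -> ACC=-5
Event 9 (EXEC): [IRQ0] PC=2: DEC 1 -> ACC=-6
Event 10 (EXEC): [IRQ0] PC=3: IRET -> resume MAIN at PC=0 (depth now 0)
Event 11 (EXEC): [MAIN] PC=0: DEC 3 -> ACC=-9
Event 12 (EXEC): [MAIN] PC=1: INC 4 -> ACC=-5
Event 13 (EXEC): [MAIN] PC=2: INC 3 -> ACC=-2
Event 14 (INT 0): INT 0 arrives: push (MAIN, PC=3), enter IRQ0 at PC=0 (depth now 1)
Event 15 (EXEC): [IRQ0] PC=0: DEC 1 -> ACC=-3
Event 16 (EXEC): [IRQ0] PC=1: DEC 1 -> ACC=-4
Event 17 (INT 0): INT 0 arrives: push (IRQ0, PC=2), enter IRQ0 at PC=0 (depth now 2)
Event 18 (EXEC): [IRQ0] PC=0: DEC 1 -> ACC=-5
Event 19 (EXEC): [IRQ0] PC=1: DEC 1 -> ACC=-6
Event 20 (EXEC): [IRQ0] PC=2: DEC 1 -> ACC=-7
Event 21 (EXEC): [IRQ0] PC=3: IRET -> resume IRQ0 at PC=2 (depth now 1)
Event 22 (EXEC): [IRQ0] PC=2: DEC 1 -> ACC=-8
Event 23 (EXEC): [IRQ0] PC=3: IRET -> resume MAIN at PC=3 (depth now 0)
Event 24 (EXEC): [MAIN] PC=3: INC 1 -> ACC=-7
Event 25 (EXEC): [MAIN] PC=4: HALT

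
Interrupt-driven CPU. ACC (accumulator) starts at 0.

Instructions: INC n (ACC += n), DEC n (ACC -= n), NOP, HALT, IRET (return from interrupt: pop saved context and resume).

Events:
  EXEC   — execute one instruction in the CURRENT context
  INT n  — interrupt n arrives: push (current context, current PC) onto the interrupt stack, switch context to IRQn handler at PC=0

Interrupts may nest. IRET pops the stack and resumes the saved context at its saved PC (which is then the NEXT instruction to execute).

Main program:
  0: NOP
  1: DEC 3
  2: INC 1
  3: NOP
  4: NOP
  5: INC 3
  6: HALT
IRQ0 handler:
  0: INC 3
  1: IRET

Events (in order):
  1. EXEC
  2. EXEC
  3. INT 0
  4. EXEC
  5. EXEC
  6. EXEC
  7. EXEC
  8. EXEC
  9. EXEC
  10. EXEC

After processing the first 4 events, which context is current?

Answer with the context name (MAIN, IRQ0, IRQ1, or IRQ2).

Event 1 (EXEC): [MAIN] PC=0: NOP
Event 2 (EXEC): [MAIN] PC=1: DEC 3 -> ACC=-3
Event 3 (INT 0): INT 0 arrives: push (MAIN, PC=2), enter IRQ0 at PC=0 (depth now 1)
Event 4 (EXEC): [IRQ0] PC=0: INC 3 -> ACC=0

Answer: IRQ0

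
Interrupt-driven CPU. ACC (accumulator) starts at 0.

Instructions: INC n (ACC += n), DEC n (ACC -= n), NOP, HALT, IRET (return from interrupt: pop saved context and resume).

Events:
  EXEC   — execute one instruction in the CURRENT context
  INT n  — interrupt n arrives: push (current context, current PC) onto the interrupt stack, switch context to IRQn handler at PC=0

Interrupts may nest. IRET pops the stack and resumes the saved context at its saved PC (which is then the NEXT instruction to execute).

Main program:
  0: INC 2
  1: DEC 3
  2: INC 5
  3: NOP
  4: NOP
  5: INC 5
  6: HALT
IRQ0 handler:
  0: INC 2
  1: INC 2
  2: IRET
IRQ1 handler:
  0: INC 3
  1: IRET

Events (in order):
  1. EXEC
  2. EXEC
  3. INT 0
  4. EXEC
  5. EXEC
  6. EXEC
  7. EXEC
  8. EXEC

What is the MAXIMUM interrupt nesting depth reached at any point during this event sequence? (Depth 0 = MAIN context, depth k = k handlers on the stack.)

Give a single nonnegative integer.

Answer: 1

Derivation:
Event 1 (EXEC): [MAIN] PC=0: INC 2 -> ACC=2 [depth=0]
Event 2 (EXEC): [MAIN] PC=1: DEC 3 -> ACC=-1 [depth=0]
Event 3 (INT 0): INT 0 arrives: push (MAIN, PC=2), enter IRQ0 at PC=0 (depth now 1) [depth=1]
Event 4 (EXEC): [IRQ0] PC=0: INC 2 -> ACC=1 [depth=1]
Event 5 (EXEC): [IRQ0] PC=1: INC 2 -> ACC=3 [depth=1]
Event 6 (EXEC): [IRQ0] PC=2: IRET -> resume MAIN at PC=2 (depth now 0) [depth=0]
Event 7 (EXEC): [MAIN] PC=2: INC 5 -> ACC=8 [depth=0]
Event 8 (EXEC): [MAIN] PC=3: NOP [depth=0]
Max depth observed: 1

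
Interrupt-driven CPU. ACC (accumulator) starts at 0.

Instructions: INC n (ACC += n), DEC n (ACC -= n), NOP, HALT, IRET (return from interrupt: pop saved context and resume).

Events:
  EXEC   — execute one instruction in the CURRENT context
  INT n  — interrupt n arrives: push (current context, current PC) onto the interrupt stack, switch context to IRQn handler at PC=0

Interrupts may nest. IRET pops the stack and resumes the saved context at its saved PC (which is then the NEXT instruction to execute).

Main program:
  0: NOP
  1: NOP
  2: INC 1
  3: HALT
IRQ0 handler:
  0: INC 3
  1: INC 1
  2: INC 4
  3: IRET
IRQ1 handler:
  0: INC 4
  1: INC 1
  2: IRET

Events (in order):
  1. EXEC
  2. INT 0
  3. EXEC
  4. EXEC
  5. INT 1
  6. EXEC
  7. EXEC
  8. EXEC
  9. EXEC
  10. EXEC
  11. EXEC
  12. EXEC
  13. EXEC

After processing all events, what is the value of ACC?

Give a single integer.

Event 1 (EXEC): [MAIN] PC=0: NOP
Event 2 (INT 0): INT 0 arrives: push (MAIN, PC=1), enter IRQ0 at PC=0 (depth now 1)
Event 3 (EXEC): [IRQ0] PC=0: INC 3 -> ACC=3
Event 4 (EXEC): [IRQ0] PC=1: INC 1 -> ACC=4
Event 5 (INT 1): INT 1 arrives: push (IRQ0, PC=2), enter IRQ1 at PC=0 (depth now 2)
Event 6 (EXEC): [IRQ1] PC=0: INC 4 -> ACC=8
Event 7 (EXEC): [IRQ1] PC=1: INC 1 -> ACC=9
Event 8 (EXEC): [IRQ1] PC=2: IRET -> resume IRQ0 at PC=2 (depth now 1)
Event 9 (EXEC): [IRQ0] PC=2: INC 4 -> ACC=13
Event 10 (EXEC): [IRQ0] PC=3: IRET -> resume MAIN at PC=1 (depth now 0)
Event 11 (EXEC): [MAIN] PC=1: NOP
Event 12 (EXEC): [MAIN] PC=2: INC 1 -> ACC=14
Event 13 (EXEC): [MAIN] PC=3: HALT

Answer: 14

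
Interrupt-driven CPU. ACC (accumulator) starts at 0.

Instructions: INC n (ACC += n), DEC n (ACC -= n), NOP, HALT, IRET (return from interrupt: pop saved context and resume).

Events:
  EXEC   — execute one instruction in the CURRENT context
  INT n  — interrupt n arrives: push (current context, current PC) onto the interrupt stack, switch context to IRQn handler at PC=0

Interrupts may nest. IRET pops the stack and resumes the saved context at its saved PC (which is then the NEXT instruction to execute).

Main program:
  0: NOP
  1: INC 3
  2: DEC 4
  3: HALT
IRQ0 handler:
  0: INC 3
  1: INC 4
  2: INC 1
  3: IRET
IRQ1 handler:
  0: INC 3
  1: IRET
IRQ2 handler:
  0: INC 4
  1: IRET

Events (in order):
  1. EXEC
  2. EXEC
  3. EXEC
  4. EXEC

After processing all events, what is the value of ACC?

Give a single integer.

Event 1 (EXEC): [MAIN] PC=0: NOP
Event 2 (EXEC): [MAIN] PC=1: INC 3 -> ACC=3
Event 3 (EXEC): [MAIN] PC=2: DEC 4 -> ACC=-1
Event 4 (EXEC): [MAIN] PC=3: HALT

Answer: -1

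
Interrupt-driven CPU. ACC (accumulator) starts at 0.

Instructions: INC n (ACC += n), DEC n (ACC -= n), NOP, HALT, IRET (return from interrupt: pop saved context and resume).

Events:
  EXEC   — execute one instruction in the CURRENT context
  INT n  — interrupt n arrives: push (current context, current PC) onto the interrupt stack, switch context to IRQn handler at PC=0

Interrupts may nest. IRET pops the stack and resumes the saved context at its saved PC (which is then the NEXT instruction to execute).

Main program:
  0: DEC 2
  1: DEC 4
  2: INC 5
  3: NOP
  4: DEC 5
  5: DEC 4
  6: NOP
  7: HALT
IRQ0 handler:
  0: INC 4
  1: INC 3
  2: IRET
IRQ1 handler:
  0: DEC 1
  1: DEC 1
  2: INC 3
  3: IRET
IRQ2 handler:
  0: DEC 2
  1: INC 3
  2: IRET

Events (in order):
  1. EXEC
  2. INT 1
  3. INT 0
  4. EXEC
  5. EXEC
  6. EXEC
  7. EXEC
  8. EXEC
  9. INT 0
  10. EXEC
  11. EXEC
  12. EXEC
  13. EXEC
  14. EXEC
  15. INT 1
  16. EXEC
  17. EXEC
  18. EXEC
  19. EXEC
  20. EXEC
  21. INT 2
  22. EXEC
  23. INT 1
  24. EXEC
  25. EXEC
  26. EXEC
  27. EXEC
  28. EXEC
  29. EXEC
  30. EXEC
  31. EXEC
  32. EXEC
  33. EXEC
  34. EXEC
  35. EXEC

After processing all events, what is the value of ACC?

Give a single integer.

Answer: 8

Derivation:
Event 1 (EXEC): [MAIN] PC=0: DEC 2 -> ACC=-2
Event 2 (INT 1): INT 1 arrives: push (MAIN, PC=1), enter IRQ1 at PC=0 (depth now 1)
Event 3 (INT 0): INT 0 arrives: push (IRQ1, PC=0), enter IRQ0 at PC=0 (depth now 2)
Event 4 (EXEC): [IRQ0] PC=0: INC 4 -> ACC=2
Event 5 (EXEC): [IRQ0] PC=1: INC 3 -> ACC=5
Event 6 (EXEC): [IRQ0] PC=2: IRET -> resume IRQ1 at PC=0 (depth now 1)
Event 7 (EXEC): [IRQ1] PC=0: DEC 1 -> ACC=4
Event 8 (EXEC): [IRQ1] PC=1: DEC 1 -> ACC=3
Event 9 (INT 0): INT 0 arrives: push (IRQ1, PC=2), enter IRQ0 at PC=0 (depth now 2)
Event 10 (EXEC): [IRQ0] PC=0: INC 4 -> ACC=7
Event 11 (EXEC): [IRQ0] PC=1: INC 3 -> ACC=10
Event 12 (EXEC): [IRQ0] PC=2: IRET -> resume IRQ1 at PC=2 (depth now 1)
Event 13 (EXEC): [IRQ1] PC=2: INC 3 -> ACC=13
Event 14 (EXEC): [IRQ1] PC=3: IRET -> resume MAIN at PC=1 (depth now 0)
Event 15 (INT 1): INT 1 arrives: push (MAIN, PC=1), enter IRQ1 at PC=0 (depth now 1)
Event 16 (EXEC): [IRQ1] PC=0: DEC 1 -> ACC=12
Event 17 (EXEC): [IRQ1] PC=1: DEC 1 -> ACC=11
Event 18 (EXEC): [IRQ1] PC=2: INC 3 -> ACC=14
Event 19 (EXEC): [IRQ1] PC=3: IRET -> resume MAIN at PC=1 (depth now 0)
Event 20 (EXEC): [MAIN] PC=1: DEC 4 -> ACC=10
Event 21 (INT 2): INT 2 arrives: push (MAIN, PC=2), enter IRQ2 at PC=0 (depth now 1)
Event 22 (EXEC): [IRQ2] PC=0: DEC 2 -> ACC=8
Event 23 (INT 1): INT 1 arrives: push (IRQ2, PC=1), enter IRQ1 at PC=0 (depth now 2)
Event 24 (EXEC): [IRQ1] PC=0: DEC 1 -> ACC=7
Event 25 (EXEC): [IRQ1] PC=1: DEC 1 -> ACC=6
Event 26 (EXEC): [IRQ1] PC=2: INC 3 -> ACC=9
Event 27 (EXEC): [IRQ1] PC=3: IRET -> resume IRQ2 at PC=1 (depth now 1)
Event 28 (EXEC): [IRQ2] PC=1: INC 3 -> ACC=12
Event 29 (EXEC): [IRQ2] PC=2: IRET -> resume MAIN at PC=2 (depth now 0)
Event 30 (EXEC): [MAIN] PC=2: INC 5 -> ACC=17
Event 31 (EXEC): [MAIN] PC=3: NOP
Event 32 (EXEC): [MAIN] PC=4: DEC 5 -> ACC=12
Event 33 (EXEC): [MAIN] PC=5: DEC 4 -> ACC=8
Event 34 (EXEC): [MAIN] PC=6: NOP
Event 35 (EXEC): [MAIN] PC=7: HALT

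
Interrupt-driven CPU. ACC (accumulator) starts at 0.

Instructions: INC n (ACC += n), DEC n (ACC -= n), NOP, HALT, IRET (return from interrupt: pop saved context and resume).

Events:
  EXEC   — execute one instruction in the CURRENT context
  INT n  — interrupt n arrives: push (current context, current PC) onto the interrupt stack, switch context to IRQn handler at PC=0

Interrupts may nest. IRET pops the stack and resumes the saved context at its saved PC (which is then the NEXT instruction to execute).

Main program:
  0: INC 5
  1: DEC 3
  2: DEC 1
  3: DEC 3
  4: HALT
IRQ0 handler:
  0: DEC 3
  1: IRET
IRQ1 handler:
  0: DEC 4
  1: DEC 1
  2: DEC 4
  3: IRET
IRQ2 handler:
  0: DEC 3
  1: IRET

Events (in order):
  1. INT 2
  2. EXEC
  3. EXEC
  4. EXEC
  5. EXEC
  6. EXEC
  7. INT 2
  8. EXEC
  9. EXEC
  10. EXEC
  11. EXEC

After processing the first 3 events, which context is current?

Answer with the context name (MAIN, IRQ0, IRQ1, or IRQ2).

Event 1 (INT 2): INT 2 arrives: push (MAIN, PC=0), enter IRQ2 at PC=0 (depth now 1)
Event 2 (EXEC): [IRQ2] PC=0: DEC 3 -> ACC=-3
Event 3 (EXEC): [IRQ2] PC=1: IRET -> resume MAIN at PC=0 (depth now 0)

Answer: MAIN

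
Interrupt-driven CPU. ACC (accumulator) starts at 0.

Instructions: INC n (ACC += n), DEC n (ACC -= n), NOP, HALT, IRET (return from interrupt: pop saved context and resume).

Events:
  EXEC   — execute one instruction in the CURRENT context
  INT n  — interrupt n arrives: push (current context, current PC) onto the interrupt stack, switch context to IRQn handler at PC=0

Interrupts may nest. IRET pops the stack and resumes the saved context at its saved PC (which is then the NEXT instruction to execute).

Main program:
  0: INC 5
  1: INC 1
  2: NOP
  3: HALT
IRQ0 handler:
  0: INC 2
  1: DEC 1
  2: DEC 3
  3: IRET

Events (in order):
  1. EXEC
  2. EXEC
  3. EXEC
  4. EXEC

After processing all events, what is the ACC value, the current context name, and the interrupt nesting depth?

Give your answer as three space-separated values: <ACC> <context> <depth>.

Answer: 6 MAIN 0

Derivation:
Event 1 (EXEC): [MAIN] PC=0: INC 5 -> ACC=5
Event 2 (EXEC): [MAIN] PC=1: INC 1 -> ACC=6
Event 3 (EXEC): [MAIN] PC=2: NOP
Event 4 (EXEC): [MAIN] PC=3: HALT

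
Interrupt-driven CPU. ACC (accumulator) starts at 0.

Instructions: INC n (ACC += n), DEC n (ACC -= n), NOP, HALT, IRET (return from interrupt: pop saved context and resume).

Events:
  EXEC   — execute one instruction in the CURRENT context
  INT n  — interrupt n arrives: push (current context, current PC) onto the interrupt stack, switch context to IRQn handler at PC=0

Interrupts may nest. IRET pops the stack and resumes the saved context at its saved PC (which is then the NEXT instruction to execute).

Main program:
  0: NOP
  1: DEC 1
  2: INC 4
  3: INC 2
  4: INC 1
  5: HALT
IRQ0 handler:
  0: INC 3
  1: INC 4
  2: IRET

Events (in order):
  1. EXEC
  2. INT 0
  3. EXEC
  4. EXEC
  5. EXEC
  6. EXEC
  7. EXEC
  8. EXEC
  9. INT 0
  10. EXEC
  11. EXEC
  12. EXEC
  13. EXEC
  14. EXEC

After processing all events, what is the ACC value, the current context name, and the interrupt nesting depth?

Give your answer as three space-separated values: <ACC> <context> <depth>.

Answer: 20 MAIN 0

Derivation:
Event 1 (EXEC): [MAIN] PC=0: NOP
Event 2 (INT 0): INT 0 arrives: push (MAIN, PC=1), enter IRQ0 at PC=0 (depth now 1)
Event 3 (EXEC): [IRQ0] PC=0: INC 3 -> ACC=3
Event 4 (EXEC): [IRQ0] PC=1: INC 4 -> ACC=7
Event 5 (EXEC): [IRQ0] PC=2: IRET -> resume MAIN at PC=1 (depth now 0)
Event 6 (EXEC): [MAIN] PC=1: DEC 1 -> ACC=6
Event 7 (EXEC): [MAIN] PC=2: INC 4 -> ACC=10
Event 8 (EXEC): [MAIN] PC=3: INC 2 -> ACC=12
Event 9 (INT 0): INT 0 arrives: push (MAIN, PC=4), enter IRQ0 at PC=0 (depth now 1)
Event 10 (EXEC): [IRQ0] PC=0: INC 3 -> ACC=15
Event 11 (EXEC): [IRQ0] PC=1: INC 4 -> ACC=19
Event 12 (EXEC): [IRQ0] PC=2: IRET -> resume MAIN at PC=4 (depth now 0)
Event 13 (EXEC): [MAIN] PC=4: INC 1 -> ACC=20
Event 14 (EXEC): [MAIN] PC=5: HALT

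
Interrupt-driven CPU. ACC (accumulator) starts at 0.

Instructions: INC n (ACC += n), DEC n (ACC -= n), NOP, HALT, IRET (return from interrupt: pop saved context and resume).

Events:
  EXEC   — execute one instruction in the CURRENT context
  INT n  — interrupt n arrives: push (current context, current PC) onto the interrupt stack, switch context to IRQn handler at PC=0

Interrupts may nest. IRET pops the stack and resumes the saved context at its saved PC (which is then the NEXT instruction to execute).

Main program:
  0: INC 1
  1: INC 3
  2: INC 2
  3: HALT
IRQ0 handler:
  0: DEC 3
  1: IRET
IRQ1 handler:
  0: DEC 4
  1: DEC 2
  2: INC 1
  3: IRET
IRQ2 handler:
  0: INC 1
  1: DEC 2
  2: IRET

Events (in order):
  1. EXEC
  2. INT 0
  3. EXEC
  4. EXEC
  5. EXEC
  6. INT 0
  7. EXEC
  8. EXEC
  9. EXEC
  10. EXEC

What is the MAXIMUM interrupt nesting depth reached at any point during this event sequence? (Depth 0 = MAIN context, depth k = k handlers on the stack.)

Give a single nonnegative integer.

Event 1 (EXEC): [MAIN] PC=0: INC 1 -> ACC=1 [depth=0]
Event 2 (INT 0): INT 0 arrives: push (MAIN, PC=1), enter IRQ0 at PC=0 (depth now 1) [depth=1]
Event 3 (EXEC): [IRQ0] PC=0: DEC 3 -> ACC=-2 [depth=1]
Event 4 (EXEC): [IRQ0] PC=1: IRET -> resume MAIN at PC=1 (depth now 0) [depth=0]
Event 5 (EXEC): [MAIN] PC=1: INC 3 -> ACC=1 [depth=0]
Event 6 (INT 0): INT 0 arrives: push (MAIN, PC=2), enter IRQ0 at PC=0 (depth now 1) [depth=1]
Event 7 (EXEC): [IRQ0] PC=0: DEC 3 -> ACC=-2 [depth=1]
Event 8 (EXEC): [IRQ0] PC=1: IRET -> resume MAIN at PC=2 (depth now 0) [depth=0]
Event 9 (EXEC): [MAIN] PC=2: INC 2 -> ACC=0 [depth=0]
Event 10 (EXEC): [MAIN] PC=3: HALT [depth=0]
Max depth observed: 1

Answer: 1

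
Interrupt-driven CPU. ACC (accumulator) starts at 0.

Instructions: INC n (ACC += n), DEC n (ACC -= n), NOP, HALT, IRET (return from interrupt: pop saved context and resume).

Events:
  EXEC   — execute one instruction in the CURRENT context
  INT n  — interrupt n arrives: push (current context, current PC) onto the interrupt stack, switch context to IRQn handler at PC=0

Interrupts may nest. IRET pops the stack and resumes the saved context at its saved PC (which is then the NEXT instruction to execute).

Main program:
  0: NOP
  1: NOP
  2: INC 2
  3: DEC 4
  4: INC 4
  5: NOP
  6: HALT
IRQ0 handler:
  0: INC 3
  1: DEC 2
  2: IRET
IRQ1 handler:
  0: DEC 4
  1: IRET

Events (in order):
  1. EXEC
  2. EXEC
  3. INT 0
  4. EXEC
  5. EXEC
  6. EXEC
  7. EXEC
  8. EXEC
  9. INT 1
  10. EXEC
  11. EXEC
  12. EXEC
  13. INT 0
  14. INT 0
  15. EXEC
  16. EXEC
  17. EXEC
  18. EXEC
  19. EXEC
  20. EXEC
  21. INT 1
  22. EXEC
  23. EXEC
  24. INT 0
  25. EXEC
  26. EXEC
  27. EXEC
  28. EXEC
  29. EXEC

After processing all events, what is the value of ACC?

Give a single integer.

Answer: -2

Derivation:
Event 1 (EXEC): [MAIN] PC=0: NOP
Event 2 (EXEC): [MAIN] PC=1: NOP
Event 3 (INT 0): INT 0 arrives: push (MAIN, PC=2), enter IRQ0 at PC=0 (depth now 1)
Event 4 (EXEC): [IRQ0] PC=0: INC 3 -> ACC=3
Event 5 (EXEC): [IRQ0] PC=1: DEC 2 -> ACC=1
Event 6 (EXEC): [IRQ0] PC=2: IRET -> resume MAIN at PC=2 (depth now 0)
Event 7 (EXEC): [MAIN] PC=2: INC 2 -> ACC=3
Event 8 (EXEC): [MAIN] PC=3: DEC 4 -> ACC=-1
Event 9 (INT 1): INT 1 arrives: push (MAIN, PC=4), enter IRQ1 at PC=0 (depth now 1)
Event 10 (EXEC): [IRQ1] PC=0: DEC 4 -> ACC=-5
Event 11 (EXEC): [IRQ1] PC=1: IRET -> resume MAIN at PC=4 (depth now 0)
Event 12 (EXEC): [MAIN] PC=4: INC 4 -> ACC=-1
Event 13 (INT 0): INT 0 arrives: push (MAIN, PC=5), enter IRQ0 at PC=0 (depth now 1)
Event 14 (INT 0): INT 0 arrives: push (IRQ0, PC=0), enter IRQ0 at PC=0 (depth now 2)
Event 15 (EXEC): [IRQ0] PC=0: INC 3 -> ACC=2
Event 16 (EXEC): [IRQ0] PC=1: DEC 2 -> ACC=0
Event 17 (EXEC): [IRQ0] PC=2: IRET -> resume IRQ0 at PC=0 (depth now 1)
Event 18 (EXEC): [IRQ0] PC=0: INC 3 -> ACC=3
Event 19 (EXEC): [IRQ0] PC=1: DEC 2 -> ACC=1
Event 20 (EXEC): [IRQ0] PC=2: IRET -> resume MAIN at PC=5 (depth now 0)
Event 21 (INT 1): INT 1 arrives: push (MAIN, PC=5), enter IRQ1 at PC=0 (depth now 1)
Event 22 (EXEC): [IRQ1] PC=0: DEC 4 -> ACC=-3
Event 23 (EXEC): [IRQ1] PC=1: IRET -> resume MAIN at PC=5 (depth now 0)
Event 24 (INT 0): INT 0 arrives: push (MAIN, PC=5), enter IRQ0 at PC=0 (depth now 1)
Event 25 (EXEC): [IRQ0] PC=0: INC 3 -> ACC=0
Event 26 (EXEC): [IRQ0] PC=1: DEC 2 -> ACC=-2
Event 27 (EXEC): [IRQ0] PC=2: IRET -> resume MAIN at PC=5 (depth now 0)
Event 28 (EXEC): [MAIN] PC=5: NOP
Event 29 (EXEC): [MAIN] PC=6: HALT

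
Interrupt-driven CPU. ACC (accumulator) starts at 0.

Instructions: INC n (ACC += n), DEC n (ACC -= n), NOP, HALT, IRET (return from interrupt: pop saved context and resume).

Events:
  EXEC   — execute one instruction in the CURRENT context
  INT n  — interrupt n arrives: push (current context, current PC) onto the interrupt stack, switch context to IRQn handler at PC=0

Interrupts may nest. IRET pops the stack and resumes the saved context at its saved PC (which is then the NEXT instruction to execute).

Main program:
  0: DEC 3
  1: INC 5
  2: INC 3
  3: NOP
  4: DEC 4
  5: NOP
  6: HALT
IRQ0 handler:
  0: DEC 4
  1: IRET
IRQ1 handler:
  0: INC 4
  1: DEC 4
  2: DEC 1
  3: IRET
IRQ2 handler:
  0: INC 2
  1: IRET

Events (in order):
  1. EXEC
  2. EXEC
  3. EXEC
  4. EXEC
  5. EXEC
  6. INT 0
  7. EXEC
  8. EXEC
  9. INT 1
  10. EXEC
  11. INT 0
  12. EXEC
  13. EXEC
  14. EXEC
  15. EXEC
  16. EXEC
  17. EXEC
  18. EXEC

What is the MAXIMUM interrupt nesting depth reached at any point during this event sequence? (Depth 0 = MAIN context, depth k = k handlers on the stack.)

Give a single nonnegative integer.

Answer: 2

Derivation:
Event 1 (EXEC): [MAIN] PC=0: DEC 3 -> ACC=-3 [depth=0]
Event 2 (EXEC): [MAIN] PC=1: INC 5 -> ACC=2 [depth=0]
Event 3 (EXEC): [MAIN] PC=2: INC 3 -> ACC=5 [depth=0]
Event 4 (EXEC): [MAIN] PC=3: NOP [depth=0]
Event 5 (EXEC): [MAIN] PC=4: DEC 4 -> ACC=1 [depth=0]
Event 6 (INT 0): INT 0 arrives: push (MAIN, PC=5), enter IRQ0 at PC=0 (depth now 1) [depth=1]
Event 7 (EXEC): [IRQ0] PC=0: DEC 4 -> ACC=-3 [depth=1]
Event 8 (EXEC): [IRQ0] PC=1: IRET -> resume MAIN at PC=5 (depth now 0) [depth=0]
Event 9 (INT 1): INT 1 arrives: push (MAIN, PC=5), enter IRQ1 at PC=0 (depth now 1) [depth=1]
Event 10 (EXEC): [IRQ1] PC=0: INC 4 -> ACC=1 [depth=1]
Event 11 (INT 0): INT 0 arrives: push (IRQ1, PC=1), enter IRQ0 at PC=0 (depth now 2) [depth=2]
Event 12 (EXEC): [IRQ0] PC=0: DEC 4 -> ACC=-3 [depth=2]
Event 13 (EXEC): [IRQ0] PC=1: IRET -> resume IRQ1 at PC=1 (depth now 1) [depth=1]
Event 14 (EXEC): [IRQ1] PC=1: DEC 4 -> ACC=-7 [depth=1]
Event 15 (EXEC): [IRQ1] PC=2: DEC 1 -> ACC=-8 [depth=1]
Event 16 (EXEC): [IRQ1] PC=3: IRET -> resume MAIN at PC=5 (depth now 0) [depth=0]
Event 17 (EXEC): [MAIN] PC=5: NOP [depth=0]
Event 18 (EXEC): [MAIN] PC=6: HALT [depth=0]
Max depth observed: 2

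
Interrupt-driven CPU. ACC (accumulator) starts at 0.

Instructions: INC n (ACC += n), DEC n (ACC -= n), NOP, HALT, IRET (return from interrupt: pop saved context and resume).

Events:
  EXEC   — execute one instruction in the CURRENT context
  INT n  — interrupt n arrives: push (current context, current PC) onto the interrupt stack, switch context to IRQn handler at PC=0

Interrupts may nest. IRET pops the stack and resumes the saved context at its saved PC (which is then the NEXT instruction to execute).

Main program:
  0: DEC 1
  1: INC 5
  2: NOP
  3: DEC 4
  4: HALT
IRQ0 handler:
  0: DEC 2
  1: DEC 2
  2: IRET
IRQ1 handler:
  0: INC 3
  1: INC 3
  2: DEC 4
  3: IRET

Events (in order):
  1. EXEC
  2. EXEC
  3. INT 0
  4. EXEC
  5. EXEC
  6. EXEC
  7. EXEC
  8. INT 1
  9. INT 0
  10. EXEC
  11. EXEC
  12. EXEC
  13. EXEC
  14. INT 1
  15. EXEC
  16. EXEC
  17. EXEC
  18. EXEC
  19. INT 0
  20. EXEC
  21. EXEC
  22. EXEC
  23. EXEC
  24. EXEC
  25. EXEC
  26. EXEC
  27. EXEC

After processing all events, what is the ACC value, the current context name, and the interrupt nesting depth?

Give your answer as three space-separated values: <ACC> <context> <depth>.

Answer: -8 MAIN 0

Derivation:
Event 1 (EXEC): [MAIN] PC=0: DEC 1 -> ACC=-1
Event 2 (EXEC): [MAIN] PC=1: INC 5 -> ACC=4
Event 3 (INT 0): INT 0 arrives: push (MAIN, PC=2), enter IRQ0 at PC=0 (depth now 1)
Event 4 (EXEC): [IRQ0] PC=0: DEC 2 -> ACC=2
Event 5 (EXEC): [IRQ0] PC=1: DEC 2 -> ACC=0
Event 6 (EXEC): [IRQ0] PC=2: IRET -> resume MAIN at PC=2 (depth now 0)
Event 7 (EXEC): [MAIN] PC=2: NOP
Event 8 (INT 1): INT 1 arrives: push (MAIN, PC=3), enter IRQ1 at PC=0 (depth now 1)
Event 9 (INT 0): INT 0 arrives: push (IRQ1, PC=0), enter IRQ0 at PC=0 (depth now 2)
Event 10 (EXEC): [IRQ0] PC=0: DEC 2 -> ACC=-2
Event 11 (EXEC): [IRQ0] PC=1: DEC 2 -> ACC=-4
Event 12 (EXEC): [IRQ0] PC=2: IRET -> resume IRQ1 at PC=0 (depth now 1)
Event 13 (EXEC): [IRQ1] PC=0: INC 3 -> ACC=-1
Event 14 (INT 1): INT 1 arrives: push (IRQ1, PC=1), enter IRQ1 at PC=0 (depth now 2)
Event 15 (EXEC): [IRQ1] PC=0: INC 3 -> ACC=2
Event 16 (EXEC): [IRQ1] PC=1: INC 3 -> ACC=5
Event 17 (EXEC): [IRQ1] PC=2: DEC 4 -> ACC=1
Event 18 (EXEC): [IRQ1] PC=3: IRET -> resume IRQ1 at PC=1 (depth now 1)
Event 19 (INT 0): INT 0 arrives: push (IRQ1, PC=1), enter IRQ0 at PC=0 (depth now 2)
Event 20 (EXEC): [IRQ0] PC=0: DEC 2 -> ACC=-1
Event 21 (EXEC): [IRQ0] PC=1: DEC 2 -> ACC=-3
Event 22 (EXEC): [IRQ0] PC=2: IRET -> resume IRQ1 at PC=1 (depth now 1)
Event 23 (EXEC): [IRQ1] PC=1: INC 3 -> ACC=0
Event 24 (EXEC): [IRQ1] PC=2: DEC 4 -> ACC=-4
Event 25 (EXEC): [IRQ1] PC=3: IRET -> resume MAIN at PC=3 (depth now 0)
Event 26 (EXEC): [MAIN] PC=3: DEC 4 -> ACC=-8
Event 27 (EXEC): [MAIN] PC=4: HALT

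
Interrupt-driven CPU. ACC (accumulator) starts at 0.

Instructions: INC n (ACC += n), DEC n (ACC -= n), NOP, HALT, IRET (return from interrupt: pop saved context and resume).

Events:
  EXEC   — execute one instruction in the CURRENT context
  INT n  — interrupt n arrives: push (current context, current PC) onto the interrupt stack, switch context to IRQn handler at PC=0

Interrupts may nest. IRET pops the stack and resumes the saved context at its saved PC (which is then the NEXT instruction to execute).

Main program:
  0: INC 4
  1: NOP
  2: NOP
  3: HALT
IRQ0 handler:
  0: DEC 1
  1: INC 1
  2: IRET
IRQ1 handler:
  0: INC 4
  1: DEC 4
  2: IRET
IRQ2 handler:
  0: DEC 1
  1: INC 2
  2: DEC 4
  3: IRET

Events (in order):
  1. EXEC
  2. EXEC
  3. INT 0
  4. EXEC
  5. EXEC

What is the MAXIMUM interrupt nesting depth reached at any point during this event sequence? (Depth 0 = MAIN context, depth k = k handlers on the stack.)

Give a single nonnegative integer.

Event 1 (EXEC): [MAIN] PC=0: INC 4 -> ACC=4 [depth=0]
Event 2 (EXEC): [MAIN] PC=1: NOP [depth=0]
Event 3 (INT 0): INT 0 arrives: push (MAIN, PC=2), enter IRQ0 at PC=0 (depth now 1) [depth=1]
Event 4 (EXEC): [IRQ0] PC=0: DEC 1 -> ACC=3 [depth=1]
Event 5 (EXEC): [IRQ0] PC=1: INC 1 -> ACC=4 [depth=1]
Max depth observed: 1

Answer: 1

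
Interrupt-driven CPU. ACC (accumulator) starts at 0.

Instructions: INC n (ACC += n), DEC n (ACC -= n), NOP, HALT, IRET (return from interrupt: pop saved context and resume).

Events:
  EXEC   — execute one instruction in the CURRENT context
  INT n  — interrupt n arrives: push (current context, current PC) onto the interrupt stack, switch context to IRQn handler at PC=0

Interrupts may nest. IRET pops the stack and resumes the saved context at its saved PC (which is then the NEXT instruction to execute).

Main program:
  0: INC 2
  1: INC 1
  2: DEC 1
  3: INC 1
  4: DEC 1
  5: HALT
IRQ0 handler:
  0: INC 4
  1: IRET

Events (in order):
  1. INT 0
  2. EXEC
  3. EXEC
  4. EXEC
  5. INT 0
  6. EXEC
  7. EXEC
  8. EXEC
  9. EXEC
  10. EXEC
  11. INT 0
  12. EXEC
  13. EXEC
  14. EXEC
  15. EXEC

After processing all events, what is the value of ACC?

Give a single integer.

Event 1 (INT 0): INT 0 arrives: push (MAIN, PC=0), enter IRQ0 at PC=0 (depth now 1)
Event 2 (EXEC): [IRQ0] PC=0: INC 4 -> ACC=4
Event 3 (EXEC): [IRQ0] PC=1: IRET -> resume MAIN at PC=0 (depth now 0)
Event 4 (EXEC): [MAIN] PC=0: INC 2 -> ACC=6
Event 5 (INT 0): INT 0 arrives: push (MAIN, PC=1), enter IRQ0 at PC=0 (depth now 1)
Event 6 (EXEC): [IRQ0] PC=0: INC 4 -> ACC=10
Event 7 (EXEC): [IRQ0] PC=1: IRET -> resume MAIN at PC=1 (depth now 0)
Event 8 (EXEC): [MAIN] PC=1: INC 1 -> ACC=11
Event 9 (EXEC): [MAIN] PC=2: DEC 1 -> ACC=10
Event 10 (EXEC): [MAIN] PC=3: INC 1 -> ACC=11
Event 11 (INT 0): INT 0 arrives: push (MAIN, PC=4), enter IRQ0 at PC=0 (depth now 1)
Event 12 (EXEC): [IRQ0] PC=0: INC 4 -> ACC=15
Event 13 (EXEC): [IRQ0] PC=1: IRET -> resume MAIN at PC=4 (depth now 0)
Event 14 (EXEC): [MAIN] PC=4: DEC 1 -> ACC=14
Event 15 (EXEC): [MAIN] PC=5: HALT

Answer: 14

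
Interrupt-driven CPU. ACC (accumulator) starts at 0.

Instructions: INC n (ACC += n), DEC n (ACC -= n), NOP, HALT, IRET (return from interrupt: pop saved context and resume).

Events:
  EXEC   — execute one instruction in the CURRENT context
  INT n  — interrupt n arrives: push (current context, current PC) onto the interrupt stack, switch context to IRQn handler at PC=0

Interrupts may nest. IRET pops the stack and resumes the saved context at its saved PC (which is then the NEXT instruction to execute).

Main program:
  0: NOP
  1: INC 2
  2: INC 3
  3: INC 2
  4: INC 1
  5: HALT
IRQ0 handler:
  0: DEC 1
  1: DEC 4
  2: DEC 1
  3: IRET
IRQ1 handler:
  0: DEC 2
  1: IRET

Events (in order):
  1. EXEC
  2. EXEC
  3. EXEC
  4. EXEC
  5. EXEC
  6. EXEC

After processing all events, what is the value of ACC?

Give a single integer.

Event 1 (EXEC): [MAIN] PC=0: NOP
Event 2 (EXEC): [MAIN] PC=1: INC 2 -> ACC=2
Event 3 (EXEC): [MAIN] PC=2: INC 3 -> ACC=5
Event 4 (EXEC): [MAIN] PC=3: INC 2 -> ACC=7
Event 5 (EXEC): [MAIN] PC=4: INC 1 -> ACC=8
Event 6 (EXEC): [MAIN] PC=5: HALT

Answer: 8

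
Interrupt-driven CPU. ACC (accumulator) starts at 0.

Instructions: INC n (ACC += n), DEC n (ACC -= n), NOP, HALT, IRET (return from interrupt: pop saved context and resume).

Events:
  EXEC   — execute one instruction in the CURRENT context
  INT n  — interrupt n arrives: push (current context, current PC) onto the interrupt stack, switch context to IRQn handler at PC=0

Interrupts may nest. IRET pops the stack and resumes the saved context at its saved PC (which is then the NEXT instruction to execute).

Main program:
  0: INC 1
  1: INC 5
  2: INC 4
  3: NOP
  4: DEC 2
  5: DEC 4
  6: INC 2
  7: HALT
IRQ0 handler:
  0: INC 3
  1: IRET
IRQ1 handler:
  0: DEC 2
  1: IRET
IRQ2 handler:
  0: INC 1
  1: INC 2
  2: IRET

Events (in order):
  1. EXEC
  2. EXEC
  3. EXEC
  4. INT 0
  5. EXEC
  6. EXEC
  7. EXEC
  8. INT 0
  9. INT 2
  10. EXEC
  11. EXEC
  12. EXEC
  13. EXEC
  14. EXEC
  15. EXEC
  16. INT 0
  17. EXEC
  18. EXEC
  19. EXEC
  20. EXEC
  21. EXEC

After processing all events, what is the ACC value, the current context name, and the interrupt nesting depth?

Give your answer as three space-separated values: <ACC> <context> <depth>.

Answer: 18 MAIN 0

Derivation:
Event 1 (EXEC): [MAIN] PC=0: INC 1 -> ACC=1
Event 2 (EXEC): [MAIN] PC=1: INC 5 -> ACC=6
Event 3 (EXEC): [MAIN] PC=2: INC 4 -> ACC=10
Event 4 (INT 0): INT 0 arrives: push (MAIN, PC=3), enter IRQ0 at PC=0 (depth now 1)
Event 5 (EXEC): [IRQ0] PC=0: INC 3 -> ACC=13
Event 6 (EXEC): [IRQ0] PC=1: IRET -> resume MAIN at PC=3 (depth now 0)
Event 7 (EXEC): [MAIN] PC=3: NOP
Event 8 (INT 0): INT 0 arrives: push (MAIN, PC=4), enter IRQ0 at PC=0 (depth now 1)
Event 9 (INT 2): INT 2 arrives: push (IRQ0, PC=0), enter IRQ2 at PC=0 (depth now 2)
Event 10 (EXEC): [IRQ2] PC=0: INC 1 -> ACC=14
Event 11 (EXEC): [IRQ2] PC=1: INC 2 -> ACC=16
Event 12 (EXEC): [IRQ2] PC=2: IRET -> resume IRQ0 at PC=0 (depth now 1)
Event 13 (EXEC): [IRQ0] PC=0: INC 3 -> ACC=19
Event 14 (EXEC): [IRQ0] PC=1: IRET -> resume MAIN at PC=4 (depth now 0)
Event 15 (EXEC): [MAIN] PC=4: DEC 2 -> ACC=17
Event 16 (INT 0): INT 0 arrives: push (MAIN, PC=5), enter IRQ0 at PC=0 (depth now 1)
Event 17 (EXEC): [IRQ0] PC=0: INC 3 -> ACC=20
Event 18 (EXEC): [IRQ0] PC=1: IRET -> resume MAIN at PC=5 (depth now 0)
Event 19 (EXEC): [MAIN] PC=5: DEC 4 -> ACC=16
Event 20 (EXEC): [MAIN] PC=6: INC 2 -> ACC=18
Event 21 (EXEC): [MAIN] PC=7: HALT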